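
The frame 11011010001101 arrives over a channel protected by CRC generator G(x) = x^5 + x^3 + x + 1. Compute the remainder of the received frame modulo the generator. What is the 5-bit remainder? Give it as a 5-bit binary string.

Modulo-2 division of 11011010001101 by 101011:
  pos 0: 110110 XOR 101011 = 011101
  pos 1: 111011 XOR 101011 = 010000
  pos 2: 100000 XOR 101011 = 001011
  pos 4: 101100 XOR 101011 = 000111
  pos 7: 111110 XOR 101011 = 010101
  pos 8: 101011 XOR 101011 = 000000
Remainder = 00000 (zero — the frame passes the CRC check).

00000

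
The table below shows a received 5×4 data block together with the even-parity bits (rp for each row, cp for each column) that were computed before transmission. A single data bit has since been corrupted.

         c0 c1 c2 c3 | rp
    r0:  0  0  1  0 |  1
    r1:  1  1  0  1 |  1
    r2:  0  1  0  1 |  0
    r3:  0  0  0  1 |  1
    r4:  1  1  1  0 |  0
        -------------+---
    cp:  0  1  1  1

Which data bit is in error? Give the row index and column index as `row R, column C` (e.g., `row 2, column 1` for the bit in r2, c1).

row 4, column 2

Recompute each row's even parity and compare to rp:
  r0: data parity 1, sent rp 1 → ok
  r1: data parity 1, sent rp 1 → ok
  r2: data parity 0, sent rp 0 → ok
  r3: data parity 1, sent rp 1 → ok
  r4: data parity 1, sent rp 0 → mismatch
Recompute each column's even parity and compare to cp:
  c0: data parity 0, sent cp 0 → ok
  c1: data parity 1, sent cp 1 → ok
  c2: data parity 0, sent cp 1 → mismatch
  c3: data parity 1, sent cp 1 → ok
Exactly one row (r4) and one column (c2) fail → the flipped bit is at their intersection.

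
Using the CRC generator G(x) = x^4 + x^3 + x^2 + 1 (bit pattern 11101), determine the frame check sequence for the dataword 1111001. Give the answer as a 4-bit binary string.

Append 4 zeros: 11110010000. Divide by 11101 (XOR where the leading bit is 1):
  pos 0: 11110 XOR 11101 = 00011
  pos 3: 11010 XOR 11101 = 00111
  pos 5: 11100 XOR 11101 = 00001
Remainder (last 4 bits) = 0010. This is the CRC / FCS.

0010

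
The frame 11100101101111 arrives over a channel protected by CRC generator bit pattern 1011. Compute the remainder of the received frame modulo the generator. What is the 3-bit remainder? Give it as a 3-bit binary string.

000

Modulo-2 division of 11100101101111 by 1011:
  pos 0: 1110 XOR 1011 = 0101
  pos 1: 1010 XOR 1011 = 0001
  pos 4: 1101 XOR 1011 = 0110
  pos 5: 1101 XOR 1011 = 0110
  pos 6: 1100 XOR 1011 = 0111
  pos 7: 1111 XOR 1011 = 0100
  pos 8: 1001 XOR 1011 = 0010
  pos 10: 1011 XOR 1011 = 0000
Remainder = 000 (zero — the frame passes the CRC check).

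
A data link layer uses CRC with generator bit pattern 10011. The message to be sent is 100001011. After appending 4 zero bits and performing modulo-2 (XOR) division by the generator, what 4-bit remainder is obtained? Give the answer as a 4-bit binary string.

0001

Append 4 zeros: 1000010110000. Divide by 10011 (XOR where the leading bit is 1):
  pos 0: 10000 XOR 10011 = 00011
  pos 3: 11101 XOR 10011 = 01110
  pos 4: 11101 XOR 10011 = 01110
  pos 5: 11100 XOR 10011 = 01111
  pos 6: 11110 XOR 10011 = 01101
  pos 7: 11010 XOR 10011 = 01001
  pos 8: 10010 XOR 10011 = 00001
Remainder (last 4 bits) = 0001. This is the CRC / FCS.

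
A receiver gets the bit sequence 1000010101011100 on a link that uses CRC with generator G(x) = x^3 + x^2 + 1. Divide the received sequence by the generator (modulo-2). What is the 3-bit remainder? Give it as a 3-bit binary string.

101

Modulo-2 division of 1000010101011100 by 1101:
  pos 0: 1000 XOR 1101 = 0101
  pos 1: 1010 XOR 1101 = 0111
  pos 2: 1111 XOR 1101 = 0010
  pos 4: 1001 XOR 1101 = 0100
  pos 5: 1000 XOR 1101 = 0101
  pos 6: 1011 XOR 1101 = 0110
  pos 7: 1100 XOR 1101 = 0001
  pos 10: 1111 XOR 1101 = 0010
  pos 12: 1000 XOR 1101 = 0101
Remainder = 101 (nonzero — an error is detected).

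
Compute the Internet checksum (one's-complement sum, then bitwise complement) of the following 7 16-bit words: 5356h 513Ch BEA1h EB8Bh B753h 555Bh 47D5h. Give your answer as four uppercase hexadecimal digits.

One's-complement addition (fold any carry out of bit 15 back into bit 0):
  0x5356 + 0x513C = 0x0A492
  0xA492 + 0xBEA1 = 0x16333 → wrap carry → 0x6334
  0x6334 + 0xEB8B = 0x14EBF → wrap carry → 0x4EC0
  0x4EC0 + 0xB753 = 0x10613 → wrap carry → 0x0614
  0x0614 + 0x555B = 0x05B6F
  0x5B6F + 0x47D5 = 0x0A344
One's-complement sum = 0xA344.
Checksum = ~0xA344 & 0xFFFF = 0x5CBB.

5CBB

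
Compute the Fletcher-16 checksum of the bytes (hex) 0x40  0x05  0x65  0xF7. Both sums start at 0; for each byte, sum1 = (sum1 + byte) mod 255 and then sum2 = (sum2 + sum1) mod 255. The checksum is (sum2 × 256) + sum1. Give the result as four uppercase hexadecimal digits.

D2A2

Running sums (mod 255):
  after byte 0 (0x40): sum1=64, sum2=64
  after byte 1 (0x05): sum1=69, sum2=133
  after byte 2 (0x65): sum1=170, sum2=48
  after byte 3 (0xF7): sum1=162, sum2=210
Checksum = sum2·256 + sum1 = 210·256 + 162 = 53922 = 0xD2A2.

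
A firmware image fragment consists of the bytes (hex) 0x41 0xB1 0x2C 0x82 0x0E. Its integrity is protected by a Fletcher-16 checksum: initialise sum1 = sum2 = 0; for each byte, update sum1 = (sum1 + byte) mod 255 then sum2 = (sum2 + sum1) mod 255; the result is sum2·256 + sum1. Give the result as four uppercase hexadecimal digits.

A4AF

Running sums (mod 255):
  after byte 0 (0x41): sum1=65, sum2=65
  after byte 1 (0xB1): sum1=242, sum2=52
  after byte 2 (0x2C): sum1=31, sum2=83
  after byte 3 (0x82): sum1=161, sum2=244
  after byte 4 (0x0E): sum1=175, sum2=164
Checksum = sum2·256 + sum1 = 164·256 + 175 = 42159 = 0xA4AF.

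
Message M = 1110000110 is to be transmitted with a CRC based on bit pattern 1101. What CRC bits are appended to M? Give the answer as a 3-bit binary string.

101

Append 3 zeros: 1110000110000. Divide by 1101 (XOR where the leading bit is 1):
  pos 0: 1110 XOR 1101 = 0011
  pos 2: 1100 XOR 1101 = 0001
  pos 5: 1011 XOR 1101 = 0110
  pos 6: 1100 XOR 1101 = 0001
  pos 9: 1000 XOR 1101 = 0101
Remainder (last 3 bits) = 101. This is the CRC / FCS.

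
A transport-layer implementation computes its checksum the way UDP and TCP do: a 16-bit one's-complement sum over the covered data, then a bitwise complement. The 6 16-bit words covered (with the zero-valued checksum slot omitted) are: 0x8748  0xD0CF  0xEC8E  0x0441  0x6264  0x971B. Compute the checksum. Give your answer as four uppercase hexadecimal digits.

One's-complement addition (fold any carry out of bit 15 back into bit 0):
  0x8748 + 0xD0CF = 0x15817 → wrap carry → 0x5818
  0x5818 + 0xEC8E = 0x144A6 → wrap carry → 0x44A7
  0x44A7 + 0x0441 = 0x048E8
  0x48E8 + 0x6264 = 0x0AB4C
  0xAB4C + 0x971B = 0x14267 → wrap carry → 0x4268
One's-complement sum = 0x4268.
Checksum = ~0x4268 & 0xFFFF = 0xBD97.

BD97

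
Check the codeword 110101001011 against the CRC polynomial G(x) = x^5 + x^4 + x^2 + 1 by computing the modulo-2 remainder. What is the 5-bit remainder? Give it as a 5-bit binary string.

Modulo-2 division of 110101001011 by 110101:
  pos 0: 110101 XOR 110101 = 000000
Remainder = 01011 (nonzero — an error is detected).

01011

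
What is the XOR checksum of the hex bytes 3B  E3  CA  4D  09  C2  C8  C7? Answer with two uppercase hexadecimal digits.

XOR the bytes together:
  start with 0x3B
  0x3B ⊕ 0xE3 = 0xD8
  0xD8 ⊕ 0xCA = 0x12
  0x12 ⊕ 0x4D = 0x5F
  0x5F ⊕ 0x09 = 0x56
  0x56 ⊕ 0xC2 = 0x94
  0x94 ⊕ 0xC8 = 0x5C
  0x5C ⊕ 0xC7 = 0x9B

9B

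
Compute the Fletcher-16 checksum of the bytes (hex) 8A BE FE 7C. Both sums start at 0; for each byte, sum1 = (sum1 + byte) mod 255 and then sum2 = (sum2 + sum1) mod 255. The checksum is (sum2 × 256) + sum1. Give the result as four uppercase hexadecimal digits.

E0C4

Running sums (mod 255):
  after byte 0 (8A): sum1=138, sum2=138
  after byte 1 (BE): sum1=73, sum2=211
  after byte 2 (FE): sum1=72, sum2=28
  after byte 3 (7C): sum1=196, sum2=224
Checksum = sum2·256 + sum1 = 224·256 + 196 = 57540 = 0xE0C4.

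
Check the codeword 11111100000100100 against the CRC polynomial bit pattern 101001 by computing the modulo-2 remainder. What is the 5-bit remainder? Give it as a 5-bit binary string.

Modulo-2 division of 11111100000100100 by 101001:
  pos 0: 111111 XOR 101001 = 010110
  pos 1: 101100 XOR 101001 = 000101
  pos 4: 101000 XOR 101001 = 000001
  pos 9: 101001 XOR 101001 = 000000
Remainder = 00000 (zero — the frame passes the CRC check).

00000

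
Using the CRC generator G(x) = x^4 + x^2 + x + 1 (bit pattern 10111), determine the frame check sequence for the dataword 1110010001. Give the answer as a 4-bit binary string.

0111

Append 4 zeros: 11100100010000. Divide by 10111 (XOR where the leading bit is 1):
  pos 0: 11100 XOR 10111 = 01011
  pos 1: 10111 XOR 10111 = 00000
  pos 9: 10000 XOR 10111 = 00111
Remainder (last 4 bits) = 0111. This is the CRC / FCS.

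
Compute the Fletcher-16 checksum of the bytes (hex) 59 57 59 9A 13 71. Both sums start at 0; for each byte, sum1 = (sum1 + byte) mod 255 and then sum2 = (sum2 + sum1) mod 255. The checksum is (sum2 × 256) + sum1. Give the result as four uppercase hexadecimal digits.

Running sums (mod 255):
  after byte 0 (59): sum1=89, sum2=89
  after byte 1 (57): sum1=176, sum2=10
  after byte 2 (59): sum1=10, sum2=20
  after byte 3 (9A): sum1=164, sum2=184
  after byte 4 (13): sum1=183, sum2=112
  after byte 5 (71): sum1=41, sum2=153
Checksum = sum2·256 + sum1 = 153·256 + 41 = 39209 = 0x9929.

9929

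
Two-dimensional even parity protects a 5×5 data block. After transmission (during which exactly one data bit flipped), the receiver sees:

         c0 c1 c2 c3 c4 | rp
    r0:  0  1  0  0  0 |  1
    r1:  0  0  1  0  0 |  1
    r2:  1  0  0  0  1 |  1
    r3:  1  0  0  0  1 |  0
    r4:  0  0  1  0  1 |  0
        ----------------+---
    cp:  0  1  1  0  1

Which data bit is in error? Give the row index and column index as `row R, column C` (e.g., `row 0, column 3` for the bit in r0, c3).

row 2, column 2

Recompute each row's even parity and compare to rp:
  r0: data parity 1, sent rp 1 → ok
  r1: data parity 1, sent rp 1 → ok
  r2: data parity 0, sent rp 1 → mismatch
  r3: data parity 0, sent rp 0 → ok
  r4: data parity 0, sent rp 0 → ok
Recompute each column's even parity and compare to cp:
  c0: data parity 0, sent cp 0 → ok
  c1: data parity 1, sent cp 1 → ok
  c2: data parity 0, sent cp 1 → mismatch
  c3: data parity 0, sent cp 0 → ok
  c4: data parity 1, sent cp 1 → ok
Exactly one row (r2) and one column (c2) fail → the flipped bit is at their intersection.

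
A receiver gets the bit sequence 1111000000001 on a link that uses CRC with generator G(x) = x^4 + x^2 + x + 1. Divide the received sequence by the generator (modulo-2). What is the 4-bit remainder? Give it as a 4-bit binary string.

Modulo-2 division of 1111000000001 by 10111:
  pos 0: 11110 XOR 10111 = 01001
  pos 1: 10010 XOR 10111 = 00101
  pos 3: 10100 XOR 10111 = 00011
  pos 6: 11000 XOR 10111 = 01111
  pos 7: 11110 XOR 10111 = 01001
  pos 8: 10011 XOR 10111 = 00100
Remainder = 0100 (nonzero — an error is detected).

0100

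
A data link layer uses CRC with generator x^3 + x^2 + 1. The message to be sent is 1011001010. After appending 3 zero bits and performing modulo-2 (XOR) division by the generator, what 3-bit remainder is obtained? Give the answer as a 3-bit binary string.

011

Append 3 zeros: 1011001010000. Divide by 1101 (XOR where the leading bit is 1):
  pos 0: 1011 XOR 1101 = 0110
  pos 1: 1100 XOR 1101 = 0001
  pos 4: 1010 XOR 1101 = 0111
  pos 5: 1111 XOR 1101 = 0010
  pos 7: 1000 XOR 1101 = 0101
  pos 8: 1010 XOR 1101 = 0111
  pos 9: 1110 XOR 1101 = 0011
Remainder (last 3 bits) = 011. This is the CRC / FCS.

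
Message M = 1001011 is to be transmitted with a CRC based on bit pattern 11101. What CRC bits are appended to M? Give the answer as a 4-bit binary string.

Append 4 zeros: 10010110000. Divide by 11101 (XOR where the leading bit is 1):
  pos 0: 10010 XOR 11101 = 01111
  pos 1: 11111 XOR 11101 = 00010
  pos 4: 10100 XOR 11101 = 01001
  pos 5: 10010 XOR 11101 = 01111
  pos 6: 11110 XOR 11101 = 00011
Remainder (last 4 bits) = 0011. This is the CRC / FCS.

0011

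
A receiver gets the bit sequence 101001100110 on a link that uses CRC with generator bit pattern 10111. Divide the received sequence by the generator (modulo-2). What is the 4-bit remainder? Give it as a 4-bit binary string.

0000

Modulo-2 division of 101001100110 by 10111:
  pos 0: 10100 XOR 10111 = 00011
  pos 3: 11110 XOR 10111 = 01001
  pos 4: 10010 XOR 10111 = 00101
  pos 6: 10111 XOR 10111 = 00000
Remainder = 0000 (zero — the frame passes the CRC check).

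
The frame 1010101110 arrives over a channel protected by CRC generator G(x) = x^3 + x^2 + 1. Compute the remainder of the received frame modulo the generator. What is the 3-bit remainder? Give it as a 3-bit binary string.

Modulo-2 division of 1010101110 by 1101:
  pos 0: 1010 XOR 1101 = 0111
  pos 1: 1111 XOR 1101 = 0010
  pos 3: 1001 XOR 1101 = 0100
  pos 4: 1001 XOR 1101 = 0100
  pos 5: 1001 XOR 1101 = 0100
  pos 6: 1000 XOR 1101 = 0101
Remainder = 101 (nonzero — an error is detected).

101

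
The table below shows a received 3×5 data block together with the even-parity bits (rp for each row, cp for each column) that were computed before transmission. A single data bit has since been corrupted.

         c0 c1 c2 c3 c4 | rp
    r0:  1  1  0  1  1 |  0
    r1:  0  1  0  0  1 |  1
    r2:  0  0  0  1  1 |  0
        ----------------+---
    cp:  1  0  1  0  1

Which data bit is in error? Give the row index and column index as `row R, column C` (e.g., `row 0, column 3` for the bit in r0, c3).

row 1, column 2

Recompute each row's even parity and compare to rp:
  r0: data parity 0, sent rp 0 → ok
  r1: data parity 0, sent rp 1 → mismatch
  r2: data parity 0, sent rp 0 → ok
Recompute each column's even parity and compare to cp:
  c0: data parity 1, sent cp 1 → ok
  c1: data parity 0, sent cp 0 → ok
  c2: data parity 0, sent cp 1 → mismatch
  c3: data parity 0, sent cp 0 → ok
  c4: data parity 1, sent cp 1 → ok
Exactly one row (r1) and one column (c2) fail → the flipped bit is at their intersection.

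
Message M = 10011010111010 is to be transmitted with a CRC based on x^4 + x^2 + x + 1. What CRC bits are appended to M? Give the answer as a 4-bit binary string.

Append 4 zeros: 100110101110100000. Divide by 10111 (XOR where the leading bit is 1):
  pos 0: 10011 XOR 10111 = 00100
  pos 2: 10001 XOR 10111 = 00110
  pos 4: 11001 XOR 10111 = 01110
  pos 5: 11101 XOR 10111 = 01010
  pos 6: 10101 XOR 10111 = 00010
  pos 9: 10010 XOR 10111 = 00101
  pos 11: 10100 XOR 10111 = 00011
Remainder (last 4 bits) = 1100. This is the CRC / FCS.

1100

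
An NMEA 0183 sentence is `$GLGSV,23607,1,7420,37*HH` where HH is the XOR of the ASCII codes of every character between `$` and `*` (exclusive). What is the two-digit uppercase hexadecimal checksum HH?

XOR the ASCII codes of the payload characters:
  'G' = 0x47 → acc = 0x47
  'L' = 0x4C → acc = 0x0B
  'G' = 0x47 → acc = 0x4C
  'S' = 0x53 → acc = 0x1F
  'V' = 0x56 → acc = 0x49
  ',' = 0x2C → acc = 0x65
  '2' = 0x32 → acc = 0x57
  '3' = 0x33 → acc = 0x64
  '6' = 0x36 → acc = 0x52
  '0' = 0x30 → acc = 0x62
  '7' = 0x37 → acc = 0x55
  ',' = 0x2C → acc = 0x79
  '1' = 0x31 → acc = 0x48
  ',' = 0x2C → acc = 0x64
  '7' = 0x37 → acc = 0x53
  '4' = 0x34 → acc = 0x67
  '2' = 0x32 → acc = 0x55
  '0' = 0x30 → acc = 0x65
  ',' = 0x2C → acc = 0x49
  '3' = 0x33 → acc = 0x7A
  '7' = 0x37 → acc = 0x4D
Checksum = 0x4D.

4D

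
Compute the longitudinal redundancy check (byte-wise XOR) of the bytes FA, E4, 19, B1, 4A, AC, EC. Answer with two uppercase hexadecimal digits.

XOR the bytes together:
  start with 0xFA
  0xFA ⊕ 0xE4 = 0x1E
  0x1E ⊕ 0x19 = 0x07
  0x07 ⊕ 0xB1 = 0xB6
  0xB6 ⊕ 0x4A = 0xFC
  0xFC ⊕ 0xAC = 0x50
  0x50 ⊕ 0xEC = 0xBC

BC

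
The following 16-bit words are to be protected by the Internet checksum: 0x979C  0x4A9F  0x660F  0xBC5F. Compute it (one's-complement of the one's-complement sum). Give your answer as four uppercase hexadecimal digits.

FB54

One's-complement addition (fold any carry out of bit 15 back into bit 0):
  0x979C + 0x4A9F = 0x0E23B
  0xE23B + 0x660F = 0x1484A → wrap carry → 0x484B
  0x484B + 0xBC5F = 0x104AA → wrap carry → 0x04AB
One's-complement sum = 0x04AB.
Checksum = ~0x04AB & 0xFFFF = 0xFB54.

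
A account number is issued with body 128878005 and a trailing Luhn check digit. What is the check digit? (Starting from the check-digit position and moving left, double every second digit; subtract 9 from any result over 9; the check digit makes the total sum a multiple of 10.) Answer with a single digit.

7

Partial digits right→left: 5 0 0 8 7 8 8 2 1
Double every second digit counting from the check-digit position (so the 1st, 3rd, 5th, ... of the partial from the right).
  doubled (with −9 where >9): 1 0 5 7 2 → sum 15
  kept as-is: 0 8 8 2 → sum 18
Total = 15 + 18 = 33.
Check digit = (10 − (33 mod 10)) mod 10 = 7.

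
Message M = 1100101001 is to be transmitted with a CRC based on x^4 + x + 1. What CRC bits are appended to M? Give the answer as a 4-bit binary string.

0000

Append 4 zeros: 11001010010000. Divide by 10011 (XOR where the leading bit is 1):
  pos 0: 11001 XOR 10011 = 01010
  pos 1: 10100 XOR 10011 = 00111
  pos 3: 11110 XOR 10011 = 01101
  pos 4: 11010 XOR 10011 = 01001
  pos 5: 10011 XOR 10011 = 00000
Remainder (last 4 bits) = 0000. This is the CRC / FCS.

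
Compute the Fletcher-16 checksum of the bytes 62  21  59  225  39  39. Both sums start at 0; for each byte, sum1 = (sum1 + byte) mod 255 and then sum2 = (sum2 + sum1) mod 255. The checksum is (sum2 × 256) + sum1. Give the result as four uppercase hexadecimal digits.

E6BE

Running sums (mod 255):
  after byte 0 (62): sum1=62, sum2=62
  after byte 1 (21): sum1=83, sum2=145
  after byte 2 (59): sum1=142, sum2=32
  after byte 3 (225): sum1=112, sum2=144
  after byte 4 (39): sum1=151, sum2=40
  after byte 5 (39): sum1=190, sum2=230
Checksum = sum2·256 + sum1 = 230·256 + 190 = 59070 = 0xE6BE.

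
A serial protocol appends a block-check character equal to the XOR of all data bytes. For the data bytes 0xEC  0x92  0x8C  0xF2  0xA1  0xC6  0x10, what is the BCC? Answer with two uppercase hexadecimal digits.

77

XOR the bytes together:
  start with 0xEC
  0xEC ⊕ 0x92 = 0x7E
  0x7E ⊕ 0x8C = 0xF2
  0xF2 ⊕ 0xF2 = 0x00
  0x00 ⊕ 0xA1 = 0xA1
  0xA1 ⊕ 0xC6 = 0x67
  0x67 ⊕ 0x10 = 0x77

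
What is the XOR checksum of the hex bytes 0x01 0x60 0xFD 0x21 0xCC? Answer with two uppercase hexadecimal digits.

XOR the bytes together:
  start with 0x01
  0x01 ⊕ 0x60 = 0x61
  0x61 ⊕ 0xFD = 0x9C
  0x9C ⊕ 0x21 = 0xBD
  0xBD ⊕ 0xCC = 0x71

71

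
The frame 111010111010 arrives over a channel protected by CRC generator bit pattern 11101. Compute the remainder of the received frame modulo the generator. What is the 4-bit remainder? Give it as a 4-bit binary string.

0000

Modulo-2 division of 111010111010 by 11101:
  pos 0: 11101 XOR 11101 = 00000
  pos 6: 11101 XOR 11101 = 00000
Remainder = 0000 (zero — the frame passes the CRC check).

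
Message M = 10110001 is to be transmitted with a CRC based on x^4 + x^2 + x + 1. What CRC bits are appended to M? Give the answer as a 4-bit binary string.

0110

Append 4 zeros: 101100010000. Divide by 10111 (XOR where the leading bit is 1):
  pos 0: 10110 XOR 10111 = 00001
  pos 4: 10010 XOR 10111 = 00101
  pos 6: 10100 XOR 10111 = 00011
Remainder (last 4 bits) = 0110. This is the CRC / FCS.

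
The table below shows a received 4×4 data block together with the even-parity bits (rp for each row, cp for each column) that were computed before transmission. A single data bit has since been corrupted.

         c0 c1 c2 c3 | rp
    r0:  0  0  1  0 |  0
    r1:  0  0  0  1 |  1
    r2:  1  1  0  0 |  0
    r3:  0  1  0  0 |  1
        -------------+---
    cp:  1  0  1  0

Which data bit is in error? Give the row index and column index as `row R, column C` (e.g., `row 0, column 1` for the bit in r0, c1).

row 0, column 3

Recompute each row's even parity and compare to rp:
  r0: data parity 1, sent rp 0 → mismatch
  r1: data parity 1, sent rp 1 → ok
  r2: data parity 0, sent rp 0 → ok
  r3: data parity 1, sent rp 1 → ok
Recompute each column's even parity and compare to cp:
  c0: data parity 1, sent cp 1 → ok
  c1: data parity 0, sent cp 0 → ok
  c2: data parity 1, sent cp 1 → ok
  c3: data parity 1, sent cp 0 → mismatch
Exactly one row (r0) and one column (c3) fail → the flipped bit is at their intersection.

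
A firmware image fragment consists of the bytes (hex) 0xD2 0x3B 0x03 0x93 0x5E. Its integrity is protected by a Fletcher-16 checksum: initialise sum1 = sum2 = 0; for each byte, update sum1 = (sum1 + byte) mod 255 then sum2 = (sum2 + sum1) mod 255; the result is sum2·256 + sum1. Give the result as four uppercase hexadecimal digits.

9903

Running sums (mod 255):
  after byte 0 (0xD2): sum1=210, sum2=210
  after byte 1 (0x3B): sum1=14, sum2=224
  after byte 2 (0x03): sum1=17, sum2=241
  after byte 3 (0x93): sum1=164, sum2=150
  after byte 4 (0x5E): sum1=3, sum2=153
Checksum = sum2·256 + sum1 = 153·256 + 3 = 39171 = 0x9903.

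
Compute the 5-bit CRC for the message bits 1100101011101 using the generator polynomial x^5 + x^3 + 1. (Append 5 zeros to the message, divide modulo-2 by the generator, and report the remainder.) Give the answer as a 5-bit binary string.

01101

Append 5 zeros: 110010101110100000. Divide by 101001 (XOR where the leading bit is 1):
  pos 0: 110010 XOR 101001 = 011011
  pos 1: 110111 XOR 101001 = 011110
  pos 2: 111100 XOR 101001 = 010101
  pos 3: 101011 XOR 101001 = 000010
  pos 7: 101101 XOR 101001 = 000100
  pos 10: 100000 XOR 101001 = 001001
  pos 12: 100100 XOR 101001 = 001101
Remainder (last 5 bits) = 01101. This is the CRC / FCS.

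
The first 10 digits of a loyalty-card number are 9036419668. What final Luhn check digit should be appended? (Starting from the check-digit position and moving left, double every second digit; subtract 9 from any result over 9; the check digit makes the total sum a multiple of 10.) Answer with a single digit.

Partial digits right→left: 8 6 6 9 1 4 6 3 0 9
Double every second digit counting from the check-digit position (so the 1st, 3rd, 5th, ... of the partial from the right).
  doubled (with −9 where >9): 7 3 2 3 0 → sum 15
  kept as-is: 6 9 4 3 9 → sum 31
Total = 15 + 31 = 46.
Check digit = (10 − (46 mod 10)) mod 10 = 4.

4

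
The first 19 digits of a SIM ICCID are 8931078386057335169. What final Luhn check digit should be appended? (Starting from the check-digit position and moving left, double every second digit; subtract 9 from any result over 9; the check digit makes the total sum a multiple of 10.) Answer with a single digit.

6

Partial digits right→left: 9 6 1 5 3 3 7 5 0 6 8 3 8 7 0 1 3 9 8
Double every second digit counting from the check-digit position (so the 1st, 3rd, 5th, ... of the partial from the right).
  doubled (with −9 where >9): 9 2 6 5 0 7 7 0 6 7 → sum 49
  kept as-is: 6 5 3 5 6 3 7 1 9 → sum 45
Total = 49 + 45 = 94.
Check digit = (10 − (94 mod 10)) mod 10 = 6.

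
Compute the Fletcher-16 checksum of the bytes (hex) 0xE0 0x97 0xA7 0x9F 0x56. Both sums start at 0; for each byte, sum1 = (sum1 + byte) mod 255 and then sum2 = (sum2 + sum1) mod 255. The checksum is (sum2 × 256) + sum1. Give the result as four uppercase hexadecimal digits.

Running sums (mod 255):
  after byte 0 (0xE0): sum1=224, sum2=224
  after byte 1 (0x97): sum1=120, sum2=89
  after byte 2 (0xA7): sum1=32, sum2=121
  after byte 3 (0x9F): sum1=191, sum2=57
  after byte 4 (0x56): sum1=22, sum2=79
Checksum = sum2·256 + sum1 = 79·256 + 22 = 20246 = 0x4F16.

4F16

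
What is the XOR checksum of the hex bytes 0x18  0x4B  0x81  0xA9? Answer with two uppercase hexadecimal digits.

7B

XOR the bytes together:
  start with 0x18
  0x18 ⊕ 0x4B = 0x53
  0x53 ⊕ 0x81 = 0xD2
  0xD2 ⊕ 0xA9 = 0x7B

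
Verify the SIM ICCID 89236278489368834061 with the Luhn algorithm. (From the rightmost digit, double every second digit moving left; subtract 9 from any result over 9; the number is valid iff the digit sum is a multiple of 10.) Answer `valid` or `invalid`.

From the right, keep odd positions and double even positions (subtract 9 from any doubled value over 9):
  doubled (positions 2,4,...): 3 8 7 3 9 8 5 3 4 7 → sum 57
  kept (positions 1,3,...): 1 0 3 8 3 8 8 2 3 9 → sum 45
Total = 102.
102 mod 10 = 2, so the number is invalid.

invalid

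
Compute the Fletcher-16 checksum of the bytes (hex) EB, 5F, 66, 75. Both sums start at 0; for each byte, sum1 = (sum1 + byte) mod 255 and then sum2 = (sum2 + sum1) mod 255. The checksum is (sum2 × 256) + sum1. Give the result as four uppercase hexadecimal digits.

Running sums (mod 255):
  after byte 0 (EB): sum1=235, sum2=235
  after byte 1 (5F): sum1=75, sum2=55
  after byte 2 (66): sum1=177, sum2=232
  after byte 3 (75): sum1=39, sum2=16
Checksum = sum2·256 + sum1 = 16·256 + 39 = 4135 = 0x1027.

1027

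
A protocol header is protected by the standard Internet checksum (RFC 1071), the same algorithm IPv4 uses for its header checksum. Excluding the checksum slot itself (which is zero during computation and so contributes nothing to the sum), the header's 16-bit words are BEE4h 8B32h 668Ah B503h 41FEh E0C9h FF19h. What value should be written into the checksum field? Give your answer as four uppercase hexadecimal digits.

7878

One's-complement addition (fold any carry out of bit 15 back into bit 0):
  0xBEE4 + 0x8B32 = 0x14A16 → wrap carry → 0x4A17
  0x4A17 + 0x668A = 0x0B0A1
  0xB0A1 + 0xB503 = 0x165A4 → wrap carry → 0x65A5
  0x65A5 + 0x41FE = 0x0A7A3
  0xA7A3 + 0xE0C9 = 0x1886C → wrap carry → 0x886D
  0x886D + 0xFF19 = 0x18786 → wrap carry → 0x8787
One's-complement sum = 0x8787.
Checksum = ~0x8787 & 0xFFFF = 0x7878.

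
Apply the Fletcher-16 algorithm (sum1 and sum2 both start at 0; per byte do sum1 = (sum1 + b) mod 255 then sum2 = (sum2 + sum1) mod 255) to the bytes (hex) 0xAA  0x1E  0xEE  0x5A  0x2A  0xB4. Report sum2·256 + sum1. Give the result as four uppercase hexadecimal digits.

Running sums (mod 255):
  after byte 0 (0xAA): sum1=170, sum2=170
  after byte 1 (0x1E): sum1=200, sum2=115
  after byte 2 (0xEE): sum1=183, sum2=43
  after byte 3 (0x5A): sum1=18, sum2=61
  after byte 4 (0x2A): sum1=60, sum2=121
  after byte 5 (0xB4): sum1=240, sum2=106
Checksum = sum2·256 + sum1 = 106·256 + 240 = 27376 = 0x6AF0.

6AF0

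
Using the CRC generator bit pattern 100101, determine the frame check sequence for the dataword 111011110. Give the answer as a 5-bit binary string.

Append 5 zeros: 11101111000000. Divide by 100101 (XOR where the leading bit is 1):
  pos 0: 111011 XOR 100101 = 011110
  pos 1: 111101 XOR 100101 = 011000
  pos 2: 110001 XOR 100101 = 010100
  pos 3: 101000 XOR 100101 = 001101
  pos 5: 110100 XOR 100101 = 010001
  pos 6: 100010 XOR 100101 = 000111
Remainder (last 5 bits) = 11100. This is the CRC / FCS.

11100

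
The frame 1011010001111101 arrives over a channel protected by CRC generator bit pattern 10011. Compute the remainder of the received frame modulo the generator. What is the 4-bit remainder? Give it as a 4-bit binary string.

0000

Modulo-2 division of 1011010001111101 by 10011:
  pos 0: 10110 XOR 10011 = 00101
  pos 2: 10110 XOR 10011 = 00101
  pos 4: 10100 XOR 10011 = 00111
  pos 6: 11111 XOR 10011 = 01100
  pos 7: 11001 XOR 10011 = 01010
  pos 8: 10101 XOR 10011 = 00110
  pos 10: 11010 XOR 10011 = 01001
  pos 11: 10011 XOR 10011 = 00000
Remainder = 0000 (zero — the frame passes the CRC check).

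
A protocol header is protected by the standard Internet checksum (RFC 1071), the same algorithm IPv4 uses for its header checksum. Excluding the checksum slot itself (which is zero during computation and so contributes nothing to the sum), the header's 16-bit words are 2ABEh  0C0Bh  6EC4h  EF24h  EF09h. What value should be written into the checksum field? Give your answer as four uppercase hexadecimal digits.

7C43

One's-complement addition (fold any carry out of bit 15 back into bit 0):
  0x2ABE + 0x0C0B = 0x036C9
  0x36C9 + 0x6EC4 = 0x0A58D
  0xA58D + 0xEF24 = 0x194B1 → wrap carry → 0x94B2
  0x94B2 + 0xEF09 = 0x183BB → wrap carry → 0x83BC
One's-complement sum = 0x83BC.
Checksum = ~0x83BC & 0xFFFF = 0x7C43.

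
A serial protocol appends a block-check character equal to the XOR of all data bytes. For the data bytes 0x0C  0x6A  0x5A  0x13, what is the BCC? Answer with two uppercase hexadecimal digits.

2F

XOR the bytes together:
  start with 0x0C
  0x0C ⊕ 0x6A = 0x66
  0x66 ⊕ 0x5A = 0x3C
  0x3C ⊕ 0x13 = 0x2F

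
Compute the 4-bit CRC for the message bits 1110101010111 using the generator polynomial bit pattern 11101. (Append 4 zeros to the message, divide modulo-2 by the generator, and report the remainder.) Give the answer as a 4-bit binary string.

Append 4 zeros: 11101010101110000. Divide by 11101 (XOR where the leading bit is 1):
  pos 0: 11101 XOR 11101 = 00000
  pos 6: 10101 XOR 11101 = 01000
  pos 7: 10001 XOR 11101 = 01100
  pos 8: 11001 XOR 11101 = 00100
  pos 10: 10000 XOR 11101 = 01101
  pos 11: 11010 XOR 11101 = 00111
Remainder (last 4 bits) = 1110. This is the CRC / FCS.

1110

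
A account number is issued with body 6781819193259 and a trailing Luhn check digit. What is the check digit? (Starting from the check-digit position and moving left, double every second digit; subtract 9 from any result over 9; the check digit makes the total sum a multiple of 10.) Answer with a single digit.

Partial digits right→left: 9 5 2 3 9 1 9 1 8 1 8 7 6
Double every second digit counting from the check-digit position (so the 1st, 3rd, 5th, ... of the partial from the right).
  doubled (with −9 where >9): 9 4 9 9 7 7 3 → sum 48
  kept as-is: 5 3 1 1 1 7 → sum 18
Total = 48 + 18 = 66.
Check digit = (10 − (66 mod 10)) mod 10 = 4.

4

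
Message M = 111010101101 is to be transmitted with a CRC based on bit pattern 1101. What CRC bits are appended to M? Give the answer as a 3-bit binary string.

Append 3 zeros: 111010101101000. Divide by 1101 (XOR where the leading bit is 1):
  pos 0: 1110 XOR 1101 = 0011
  pos 2: 1110 XOR 1101 = 0011
  pos 4: 1110 XOR 1101 = 0011
  pos 6: 1111 XOR 1101 = 0010
  pos 8: 1001 XOR 1101 = 0100
  pos 9: 1000 XOR 1101 = 0101
  pos 10: 1010 XOR 1101 = 0111
  pos 11: 1110 XOR 1101 = 0011
Remainder (last 3 bits) = 011. This is the CRC / FCS.

011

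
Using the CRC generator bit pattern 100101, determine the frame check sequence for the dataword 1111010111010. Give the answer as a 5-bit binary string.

Append 5 zeros: 111101011101000000. Divide by 100101 (XOR where the leading bit is 1):
  pos 0: 111101 XOR 100101 = 011000
  pos 1: 110000 XOR 100101 = 010101
  pos 2: 101011 XOR 100101 = 001110
  pos 4: 111011 XOR 100101 = 011110
  pos 5: 111100 XOR 100101 = 011001
  pos 6: 110011 XOR 100101 = 010110
  pos 7: 101100 XOR 100101 = 001001
  pos 9: 100100 XOR 100101 = 000001
Remainder (last 5 bits) = 01000. This is the CRC / FCS.

01000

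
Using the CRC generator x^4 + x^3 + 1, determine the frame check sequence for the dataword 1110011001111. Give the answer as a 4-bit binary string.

Append 4 zeros: 11100110011110000. Divide by 11001 (XOR where the leading bit is 1):
  pos 0: 11100 XOR 11001 = 00101
  pos 2: 10111 XOR 11001 = 01110
  pos 3: 11100 XOR 11001 = 00101
  pos 5: 10101 XOR 11001 = 01100
  pos 6: 11001 XOR 11001 = 00000
  pos 11: 11000 XOR 11001 = 00001
Remainder (last 4 bits) = 0010. This is the CRC / FCS.

0010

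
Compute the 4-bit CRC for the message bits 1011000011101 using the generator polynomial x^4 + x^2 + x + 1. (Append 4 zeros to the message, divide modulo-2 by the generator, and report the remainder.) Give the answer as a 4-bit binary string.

Append 4 zeros: 10110000111010000. Divide by 10111 (XOR where the leading bit is 1):
  pos 0: 10110 XOR 10111 = 00001
  pos 4: 10001 XOR 10111 = 00110
  pos 6: 11011 XOR 10111 = 01100
  pos 7: 11000 XOR 10111 = 01111
  pos 8: 11111 XOR 10111 = 01000
  pos 9: 10000 XOR 10111 = 00111
  pos 11: 11100 XOR 10111 = 01011
  pos 12: 10110 XOR 10111 = 00001
Remainder (last 4 bits) = 0001. This is the CRC / FCS.

0001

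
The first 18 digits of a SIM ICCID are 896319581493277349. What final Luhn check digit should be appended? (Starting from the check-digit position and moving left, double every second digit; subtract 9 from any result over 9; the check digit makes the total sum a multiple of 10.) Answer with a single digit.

2

Partial digits right→left: 9 4 3 7 7 2 3 9 4 1 8 5 9 1 3 6 9 8
Double every second digit counting from the check-digit position (so the 1st, 3rd, 5th, ... of the partial from the right).
  doubled (with −9 where >9): 9 6 5 6 8 7 9 6 9 → sum 65
  kept as-is: 4 7 2 9 1 5 1 6 8 → sum 43
Total = 65 + 43 = 108.
Check digit = (10 − (108 mod 10)) mod 10 = 2.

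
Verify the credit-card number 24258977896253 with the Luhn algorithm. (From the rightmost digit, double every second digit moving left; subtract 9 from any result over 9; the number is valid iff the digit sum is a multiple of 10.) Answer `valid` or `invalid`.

From the right, keep odd positions and double even positions (subtract 9 from any doubled value over 9):
  doubled (positions 2,4,...): 1 3 7 5 7 4 4 → sum 31
  kept (positions 1,3,...): 3 2 9 7 9 5 4 → sum 39
Total = 70.
70 mod 10 = 0, so the number is valid.

valid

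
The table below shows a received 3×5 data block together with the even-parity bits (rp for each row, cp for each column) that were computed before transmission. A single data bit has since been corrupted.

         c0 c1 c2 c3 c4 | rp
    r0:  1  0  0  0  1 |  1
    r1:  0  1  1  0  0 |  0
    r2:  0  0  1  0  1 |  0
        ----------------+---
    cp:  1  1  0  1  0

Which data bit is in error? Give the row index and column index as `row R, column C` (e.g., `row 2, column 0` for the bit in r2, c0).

row 0, column 3

Recompute each row's even parity and compare to rp:
  r0: data parity 0, sent rp 1 → mismatch
  r1: data parity 0, sent rp 0 → ok
  r2: data parity 0, sent rp 0 → ok
Recompute each column's even parity and compare to cp:
  c0: data parity 1, sent cp 1 → ok
  c1: data parity 1, sent cp 1 → ok
  c2: data parity 0, sent cp 0 → ok
  c3: data parity 0, sent cp 1 → mismatch
  c4: data parity 0, sent cp 0 → ok
Exactly one row (r0) and one column (c3) fail → the flipped bit is at their intersection.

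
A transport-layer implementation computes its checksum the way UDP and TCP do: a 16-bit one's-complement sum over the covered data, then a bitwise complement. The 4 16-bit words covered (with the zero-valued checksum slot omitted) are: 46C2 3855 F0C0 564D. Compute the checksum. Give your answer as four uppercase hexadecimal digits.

39DA

One's-complement addition (fold any carry out of bit 15 back into bit 0):
  0x46C2 + 0x3855 = 0x07F17
  0x7F17 + 0xF0C0 = 0x16FD7 → wrap carry → 0x6FD8
  0x6FD8 + 0x564D = 0x0C625
One's-complement sum = 0xC625.
Checksum = ~0xC625 & 0xFFFF = 0x39DA.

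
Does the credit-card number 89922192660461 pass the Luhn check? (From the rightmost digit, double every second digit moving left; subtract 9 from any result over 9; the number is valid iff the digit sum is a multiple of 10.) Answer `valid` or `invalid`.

From the right, keep odd positions and double even positions (subtract 9 from any doubled value over 9):
  doubled (positions 2,4,...): 3 0 3 9 4 9 7 → sum 35
  kept (positions 1,3,...): 1 4 6 2 1 2 9 → sum 25
Total = 60.
60 mod 10 = 0, so the number is valid.

valid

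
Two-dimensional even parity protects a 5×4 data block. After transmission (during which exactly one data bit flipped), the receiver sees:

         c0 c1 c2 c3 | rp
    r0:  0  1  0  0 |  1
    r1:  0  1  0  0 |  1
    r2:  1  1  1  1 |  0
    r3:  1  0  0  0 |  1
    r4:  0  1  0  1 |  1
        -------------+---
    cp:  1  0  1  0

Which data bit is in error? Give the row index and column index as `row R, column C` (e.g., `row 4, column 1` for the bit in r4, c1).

row 4, column 0

Recompute each row's even parity and compare to rp:
  r0: data parity 1, sent rp 1 → ok
  r1: data parity 1, sent rp 1 → ok
  r2: data parity 0, sent rp 0 → ok
  r3: data parity 1, sent rp 1 → ok
  r4: data parity 0, sent rp 1 → mismatch
Recompute each column's even parity and compare to cp:
  c0: data parity 0, sent cp 1 → mismatch
  c1: data parity 0, sent cp 0 → ok
  c2: data parity 1, sent cp 1 → ok
  c3: data parity 0, sent cp 0 → ok
Exactly one row (r4) and one column (c0) fail → the flipped bit is at their intersection.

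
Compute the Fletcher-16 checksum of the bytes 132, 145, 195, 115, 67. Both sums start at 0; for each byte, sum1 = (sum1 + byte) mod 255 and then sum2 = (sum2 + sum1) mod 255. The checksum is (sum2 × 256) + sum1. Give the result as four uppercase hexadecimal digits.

Running sums (mod 255):
  after byte 0 (132): sum1=132, sum2=132
  after byte 1 (145): sum1=22, sum2=154
  after byte 2 (195): sum1=217, sum2=116
  after byte 3 (115): sum1=77, sum2=193
  after byte 4 (67): sum1=144, sum2=82
Checksum = sum2·256 + sum1 = 82·256 + 144 = 21136 = 0x5290.

5290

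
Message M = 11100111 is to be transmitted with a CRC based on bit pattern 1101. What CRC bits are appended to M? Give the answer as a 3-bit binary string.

010

Append 3 zeros: 11100111000. Divide by 1101 (XOR where the leading bit is 1):
  pos 0: 1110 XOR 1101 = 0011
  pos 2: 1101 XOR 1101 = 0000
  pos 6: 1100 XOR 1101 = 0001
Remainder (last 3 bits) = 010. This is the CRC / FCS.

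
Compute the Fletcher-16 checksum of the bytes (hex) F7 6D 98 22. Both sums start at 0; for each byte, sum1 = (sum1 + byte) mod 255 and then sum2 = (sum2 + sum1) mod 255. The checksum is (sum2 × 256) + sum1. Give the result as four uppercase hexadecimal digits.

Running sums (mod 255):
  after byte 0 (F7): sum1=247, sum2=247
  after byte 1 (6D): sum1=101, sum2=93
  after byte 2 (98): sum1=253, sum2=91
  after byte 3 (22): sum1=32, sum2=123
Checksum = sum2·256 + sum1 = 123·256 + 32 = 31520 = 0x7B20.

7B20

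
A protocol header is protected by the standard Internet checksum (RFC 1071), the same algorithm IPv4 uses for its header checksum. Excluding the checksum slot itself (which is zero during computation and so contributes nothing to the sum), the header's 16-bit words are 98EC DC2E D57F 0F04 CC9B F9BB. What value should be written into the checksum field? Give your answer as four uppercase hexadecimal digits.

One's-complement addition (fold any carry out of bit 15 back into bit 0):
  0x98EC + 0xDC2E = 0x1751A → wrap carry → 0x751B
  0x751B + 0xD57F = 0x14A9A → wrap carry → 0x4A9B
  0x4A9B + 0x0F04 = 0x0599F
  0x599F + 0xCC9B = 0x1263A → wrap carry → 0x263B
  0x263B + 0xF9BB = 0x11FF6 → wrap carry → 0x1FF7
One's-complement sum = 0x1FF7.
Checksum = ~0x1FF7 & 0xFFFF = 0xE008.

E008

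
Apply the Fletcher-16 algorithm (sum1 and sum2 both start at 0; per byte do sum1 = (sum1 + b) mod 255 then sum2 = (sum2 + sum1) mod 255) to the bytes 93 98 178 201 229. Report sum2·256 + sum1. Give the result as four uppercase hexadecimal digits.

ED22

Running sums (mod 255):
  after byte 0 (93): sum1=93, sum2=93
  after byte 1 (98): sum1=191, sum2=29
  after byte 2 (178): sum1=114, sum2=143
  after byte 3 (201): sum1=60, sum2=203
  after byte 4 (229): sum1=34, sum2=237
Checksum = sum2·256 + sum1 = 237·256 + 34 = 60706 = 0xED22.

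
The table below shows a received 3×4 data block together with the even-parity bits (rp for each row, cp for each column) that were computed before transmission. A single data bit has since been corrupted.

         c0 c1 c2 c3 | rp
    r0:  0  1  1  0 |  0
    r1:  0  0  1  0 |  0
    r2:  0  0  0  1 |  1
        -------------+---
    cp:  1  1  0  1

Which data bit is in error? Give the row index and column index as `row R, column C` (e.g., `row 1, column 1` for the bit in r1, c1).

Recompute each row's even parity and compare to rp:
  r0: data parity 0, sent rp 0 → ok
  r1: data parity 1, sent rp 0 → mismatch
  r2: data parity 1, sent rp 1 → ok
Recompute each column's even parity and compare to cp:
  c0: data parity 0, sent cp 1 → mismatch
  c1: data parity 1, sent cp 1 → ok
  c2: data parity 0, sent cp 0 → ok
  c3: data parity 1, sent cp 1 → ok
Exactly one row (r1) and one column (c0) fail → the flipped bit is at their intersection.

row 1, column 0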